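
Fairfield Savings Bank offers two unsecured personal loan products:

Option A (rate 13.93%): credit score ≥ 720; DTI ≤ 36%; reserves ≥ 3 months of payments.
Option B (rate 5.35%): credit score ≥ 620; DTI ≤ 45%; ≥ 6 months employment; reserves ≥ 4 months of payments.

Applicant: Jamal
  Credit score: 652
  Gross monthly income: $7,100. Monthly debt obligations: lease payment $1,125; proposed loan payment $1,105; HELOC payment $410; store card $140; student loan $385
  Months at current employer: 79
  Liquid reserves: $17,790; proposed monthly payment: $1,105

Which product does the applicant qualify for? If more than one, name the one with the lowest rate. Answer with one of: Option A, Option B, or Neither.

Total debts = (1,125 + 1,105 + 410 + 140 + 385) = 3,165; DTI = 3,165/7,100 = 44.6%.
Reserves = 17,790/1,105 = 16.1 months.
Option A: score 652 < 720; DTI 44.6% > 36%; reserves 16.1 ≥ 3 mo → does not qualify.
Option B: score 652 ≥ 620; DTI 44.6% ≤ 45%; employment 79 ≥ 6 mo; reserves 16.1 ≥ 4 mo → qualifies.

Option B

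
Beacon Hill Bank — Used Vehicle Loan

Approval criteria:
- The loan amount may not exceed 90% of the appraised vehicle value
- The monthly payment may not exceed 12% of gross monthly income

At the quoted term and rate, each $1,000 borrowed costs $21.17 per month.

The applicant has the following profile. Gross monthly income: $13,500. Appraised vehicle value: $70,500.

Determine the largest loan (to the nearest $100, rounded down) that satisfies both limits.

$63,400

Payment cap: 12% × $13,500 = $1,620/month.
At $21.17 per $1,000, that supports 1,620/21.17 × 1,000 ≈ $76,523 → $76,500.
LTV cap: 90% × $70,500 = $63,450 → $63,400.
Binding constraint: loan-to-value.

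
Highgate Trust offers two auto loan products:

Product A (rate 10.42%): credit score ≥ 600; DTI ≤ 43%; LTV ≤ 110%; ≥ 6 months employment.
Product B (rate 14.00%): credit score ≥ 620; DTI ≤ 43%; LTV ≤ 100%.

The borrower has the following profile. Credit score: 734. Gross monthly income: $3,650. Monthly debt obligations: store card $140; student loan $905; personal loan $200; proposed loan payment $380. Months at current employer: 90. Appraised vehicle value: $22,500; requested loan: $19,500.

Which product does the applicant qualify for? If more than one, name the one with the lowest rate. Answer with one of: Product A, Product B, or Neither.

Neither

Total debts = (140 + 905 + 200 + 380) = 1,625; DTI = 1,625/3,650 = 44.5%.
LTV = 19,500/22,500 = 86.7%.
Product A: score 734 ≥ 600; DTI 44.5% > 43%; LTV 86.7% ≤ 110%; employment 90 ≥ 6 mo → does not qualify.
Product B: score 734 ≥ 620; DTI 44.5% > 43%; LTV 86.7% ≤ 100% → does not qualify.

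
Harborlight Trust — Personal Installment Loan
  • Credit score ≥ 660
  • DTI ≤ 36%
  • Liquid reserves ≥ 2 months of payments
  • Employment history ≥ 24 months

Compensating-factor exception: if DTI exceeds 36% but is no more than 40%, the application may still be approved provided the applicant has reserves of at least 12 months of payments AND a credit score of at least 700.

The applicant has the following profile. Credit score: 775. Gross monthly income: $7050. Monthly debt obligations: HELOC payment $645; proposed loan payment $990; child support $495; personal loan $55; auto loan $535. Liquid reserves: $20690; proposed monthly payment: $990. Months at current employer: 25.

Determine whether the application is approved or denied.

Approved

Credit score 775 ≥ 660 (meets base)
Total debts = (645 + 990 + 495 + 55 + 535) = 2,720. DTI = 2,720/7,050 = 38.6% > 36% — standard DTI limit exceeded.
Liquid reserves cover 20,690/990 = 20.9 months — ≥ 2 required
Employment 25 ≥ 24 months
DTI 38.6% is within the 36%–40% exception band; checking compensating factors.
Override check — reserves: 20.9 mo (ok); score: 775 (ok).
Both override conditions satisfied; DTI exception granted.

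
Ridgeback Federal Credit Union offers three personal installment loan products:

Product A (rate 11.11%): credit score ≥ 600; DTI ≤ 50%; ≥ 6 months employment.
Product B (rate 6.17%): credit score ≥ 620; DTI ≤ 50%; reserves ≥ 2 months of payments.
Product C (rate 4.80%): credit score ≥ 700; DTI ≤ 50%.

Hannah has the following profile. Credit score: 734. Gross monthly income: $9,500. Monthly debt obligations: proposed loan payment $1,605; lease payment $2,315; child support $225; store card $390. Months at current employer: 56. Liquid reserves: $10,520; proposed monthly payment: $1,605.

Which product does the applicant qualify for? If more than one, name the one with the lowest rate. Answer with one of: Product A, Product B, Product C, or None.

Total debts = (1,605 + 2,315 + 225 + 390) = 4,535; DTI = 4,535/9,500 = 47.7%.
Reserves = 10,520/1,605 = 6.6 months.
Product A: score 734 ≥ 600; DTI 47.7% ≤ 50%; employment 56 ≥ 6 mo → qualifies.
Product B: score 734 ≥ 620; DTI 47.7% ≤ 50%; reserves 6.6 ≥ 2 mo → qualifies.
Product C: score 734 ≥ 700; DTI 47.7% ≤ 50% → qualifies.
Qualifying: Product A, Product B, Product C. Lowest rate is 4.80% → Product C.

Product C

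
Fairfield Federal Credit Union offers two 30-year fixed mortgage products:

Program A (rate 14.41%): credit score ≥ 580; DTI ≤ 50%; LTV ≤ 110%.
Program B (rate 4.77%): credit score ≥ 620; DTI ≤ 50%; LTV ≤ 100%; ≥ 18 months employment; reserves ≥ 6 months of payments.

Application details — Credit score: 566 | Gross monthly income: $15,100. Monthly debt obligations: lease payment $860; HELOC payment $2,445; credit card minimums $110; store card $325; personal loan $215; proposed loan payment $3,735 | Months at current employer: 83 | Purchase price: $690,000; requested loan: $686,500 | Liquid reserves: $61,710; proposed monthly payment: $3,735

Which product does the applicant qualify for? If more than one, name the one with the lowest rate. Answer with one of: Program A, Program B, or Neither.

Neither

Total debts = (860 + 2,445 + 110 + 325 + 215 + 3,735) = 7,690; DTI = 7,690/15,100 = 50.9%.
LTV = 686,500/690,000 = 99.5%.
Reserves = 61,710/3,735 = 16.5 months.
Program A: score 566 < 580; DTI 50.9% > 50%; LTV 99.5% ≤ 110% → does not qualify.
Program B: score 566 < 620; DTI 50.9% > 50%; LTV 99.5% ≤ 100%; employment 83 ≥ 18 mo; reserves 16.5 ≥ 6 mo → does not qualify.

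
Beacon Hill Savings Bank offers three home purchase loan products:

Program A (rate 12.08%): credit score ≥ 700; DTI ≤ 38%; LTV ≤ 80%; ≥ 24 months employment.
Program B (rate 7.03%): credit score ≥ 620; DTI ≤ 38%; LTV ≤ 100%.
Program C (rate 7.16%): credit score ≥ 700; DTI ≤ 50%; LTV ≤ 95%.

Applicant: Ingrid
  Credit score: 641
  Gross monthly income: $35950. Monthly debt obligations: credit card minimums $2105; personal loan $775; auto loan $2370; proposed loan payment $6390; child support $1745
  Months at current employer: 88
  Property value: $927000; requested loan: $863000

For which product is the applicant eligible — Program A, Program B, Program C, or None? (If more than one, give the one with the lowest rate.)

Total debts = (2,105 + 775 + 2,370 + 6,390 + 1,745) = 13,385; DTI = 13,385/35,950 = 37.2%.
LTV = 863,000/927,000 = 93.1%.
Program A: score 641 < 700; DTI 37.2% ≤ 38%; LTV 93.1% > 80%; employment 88 ≥ 24 mo → does not qualify.
Program B: score 641 ≥ 620; DTI 37.2% ≤ 38%; LTV 93.1% ≤ 100% → qualifies.
Program C: score 641 < 700; DTI 37.2% ≤ 50%; LTV 93.1% ≤ 95% → does not qualify.

Program B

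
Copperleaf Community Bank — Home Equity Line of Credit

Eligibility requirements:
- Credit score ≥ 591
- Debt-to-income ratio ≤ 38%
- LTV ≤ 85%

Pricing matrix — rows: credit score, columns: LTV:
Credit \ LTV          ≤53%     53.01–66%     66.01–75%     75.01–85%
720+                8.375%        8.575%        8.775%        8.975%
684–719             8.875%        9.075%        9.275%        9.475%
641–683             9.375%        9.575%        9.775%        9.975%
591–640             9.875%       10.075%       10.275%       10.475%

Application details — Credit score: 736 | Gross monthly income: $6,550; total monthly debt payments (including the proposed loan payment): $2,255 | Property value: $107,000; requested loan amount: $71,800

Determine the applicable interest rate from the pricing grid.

8.775%

Credit score 736 ≥ 591; Debt-to-income = 2,255/6,550 = 34.4% — meets 38% limit
LTV: 71,800 ÷ 107,000 = 67.1%, within 85% cap
Score 736 is in the 720+ band; LTV 67.1% is in the 66.01–75% band → 8.775%.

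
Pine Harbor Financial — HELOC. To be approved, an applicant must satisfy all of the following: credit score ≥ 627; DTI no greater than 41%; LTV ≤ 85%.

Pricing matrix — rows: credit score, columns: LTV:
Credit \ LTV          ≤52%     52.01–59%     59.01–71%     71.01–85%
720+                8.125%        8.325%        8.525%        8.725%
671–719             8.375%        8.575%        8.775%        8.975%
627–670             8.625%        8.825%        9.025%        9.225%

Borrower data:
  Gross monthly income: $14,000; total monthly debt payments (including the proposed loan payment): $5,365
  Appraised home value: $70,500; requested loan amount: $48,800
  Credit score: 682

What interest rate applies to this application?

8.775%

Credit score 682 ≥ 627; Debt-to-income = 5,365/14,000 = 38.3% — meets 41% limit
LTV = 48,800/70,500 = 69.2% ≤ 85%
Row: 682 falls in 671–719. Column: 69.2% falls in 59.01–71%. Rate = 8.775%.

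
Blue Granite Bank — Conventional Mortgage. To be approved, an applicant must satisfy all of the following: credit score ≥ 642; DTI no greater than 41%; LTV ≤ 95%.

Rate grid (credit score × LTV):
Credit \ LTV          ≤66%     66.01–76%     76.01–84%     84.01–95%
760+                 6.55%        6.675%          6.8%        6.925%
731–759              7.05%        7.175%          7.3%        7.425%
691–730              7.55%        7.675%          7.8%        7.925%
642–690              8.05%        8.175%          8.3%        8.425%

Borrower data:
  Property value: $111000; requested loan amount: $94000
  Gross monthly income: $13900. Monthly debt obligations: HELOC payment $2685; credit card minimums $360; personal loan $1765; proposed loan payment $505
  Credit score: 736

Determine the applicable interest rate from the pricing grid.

7.425%

Credit score 736 ≥ 642; Total monthly debts = (2,685 + 360 + 1,765 + 505) = 5,315. Debt-to-income = 5,315/13,900 = 38.2% — meets 41% limit
LTV = 94,000/111,000 = 84.7% ≤ 95%
Credit 736 → row 731–759; LTV 84.7% → column 84.01–95%. Grid cell → 7.425%.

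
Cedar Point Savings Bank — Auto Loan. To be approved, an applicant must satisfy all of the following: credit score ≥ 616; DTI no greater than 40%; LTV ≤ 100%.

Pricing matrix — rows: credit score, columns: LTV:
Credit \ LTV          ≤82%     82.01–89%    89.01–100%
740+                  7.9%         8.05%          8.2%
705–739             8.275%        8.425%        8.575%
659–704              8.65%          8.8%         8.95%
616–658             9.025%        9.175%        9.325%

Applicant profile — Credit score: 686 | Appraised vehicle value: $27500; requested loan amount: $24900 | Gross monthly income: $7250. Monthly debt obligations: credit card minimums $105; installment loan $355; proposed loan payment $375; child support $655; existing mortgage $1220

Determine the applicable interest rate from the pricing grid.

8.95%

Credit score 686 ≥ 616; Total monthly debts = (105 + 355 + 375 + 655 + 1,220) = 2,710. Debt-to-income = 2,710/7,250 = 37.4% — meets 40% limit
Loan-to-value = 24,900/27,500 = 90.5% — pass (100% max)
Row: 686 falls in 659–704. Column: 90.5% falls in 89.01–100%. Rate = 8.95%.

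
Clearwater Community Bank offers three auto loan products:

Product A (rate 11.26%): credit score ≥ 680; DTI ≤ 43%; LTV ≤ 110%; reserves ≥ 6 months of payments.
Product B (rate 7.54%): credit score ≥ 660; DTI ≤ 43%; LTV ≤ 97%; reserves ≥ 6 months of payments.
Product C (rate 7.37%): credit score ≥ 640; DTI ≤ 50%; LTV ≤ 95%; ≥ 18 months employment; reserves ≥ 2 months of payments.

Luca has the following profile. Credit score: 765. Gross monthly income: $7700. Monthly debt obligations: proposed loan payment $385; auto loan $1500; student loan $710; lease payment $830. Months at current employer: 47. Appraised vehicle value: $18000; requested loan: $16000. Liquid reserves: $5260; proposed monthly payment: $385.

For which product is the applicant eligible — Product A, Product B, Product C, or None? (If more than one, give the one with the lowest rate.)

Product C

Total debts = (385 + 1,500 + 710 + 830) = 3,425; DTI = 3,425/7,700 = 44.5%.
LTV = 16,000/18,000 = 88.9%.
Reserves = 5,260/385 = 13.7 months.
Product A: score 765 ≥ 680; DTI 44.5% > 43%; LTV 88.9% ≤ 110%; reserves 13.7 ≥ 6 mo → does not qualify.
Product B: score 765 ≥ 660; DTI 44.5% > 43%; LTV 88.9% ≤ 97%; reserves 13.7 ≥ 6 mo → does not qualify.
Product C: score 765 ≥ 640; DTI 44.5% ≤ 50%; LTV 88.9% ≤ 95%; employment 47 ≥ 18 mo; reserves 13.7 ≥ 2 mo → qualifies.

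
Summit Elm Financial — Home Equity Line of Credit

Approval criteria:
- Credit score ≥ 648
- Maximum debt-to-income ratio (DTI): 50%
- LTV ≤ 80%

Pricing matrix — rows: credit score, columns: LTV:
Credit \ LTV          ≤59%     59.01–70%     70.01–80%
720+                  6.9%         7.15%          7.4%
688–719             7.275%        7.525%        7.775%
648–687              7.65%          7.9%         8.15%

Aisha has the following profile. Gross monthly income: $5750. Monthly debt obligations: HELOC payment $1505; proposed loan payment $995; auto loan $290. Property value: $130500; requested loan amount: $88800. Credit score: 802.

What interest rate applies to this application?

Credit score 802 ≥ 648; Total monthly debts = (1,505 + 995 + 290) = 2,790. DTI = 2,790/5,750 = 48.5% ≤ 50%
Loan-to-value = 88,800/130,500 = 68% — pass (80% max)
Score 802 is in the 720+ band; LTV 68% is in the 59.01–70% band → 7.15%.

7.15%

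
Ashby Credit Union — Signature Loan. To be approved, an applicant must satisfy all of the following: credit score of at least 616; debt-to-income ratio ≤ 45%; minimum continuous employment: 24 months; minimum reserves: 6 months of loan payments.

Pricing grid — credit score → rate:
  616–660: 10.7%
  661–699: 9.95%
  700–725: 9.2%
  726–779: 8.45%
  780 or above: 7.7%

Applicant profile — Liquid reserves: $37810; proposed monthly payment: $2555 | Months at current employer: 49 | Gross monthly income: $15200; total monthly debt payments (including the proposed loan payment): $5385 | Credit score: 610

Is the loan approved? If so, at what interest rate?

Denied

Credit score 610 < 616 (below minimum)
DTI = 5,385/15,200 = 35.4% ≤ 45%
Employment 49 ≥ 24 months
Liquid reserves cover 37,810/2,555 = 14.8 months — ≥ 6 required
Not all requirements met → denied.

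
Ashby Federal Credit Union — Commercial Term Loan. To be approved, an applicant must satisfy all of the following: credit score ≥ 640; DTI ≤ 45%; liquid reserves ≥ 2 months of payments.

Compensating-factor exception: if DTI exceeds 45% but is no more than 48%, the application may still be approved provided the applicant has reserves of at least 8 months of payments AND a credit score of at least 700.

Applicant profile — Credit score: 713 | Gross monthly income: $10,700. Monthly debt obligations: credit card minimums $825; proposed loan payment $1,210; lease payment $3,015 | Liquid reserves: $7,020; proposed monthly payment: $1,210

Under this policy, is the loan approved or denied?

Denied

Credit score 713 ≥ 640 (meets base)
Total debts = (825 + 1,210 + 3,015) = 5,050. DTI = 5,050/10,700 = 47.2% > 45% — standard DTI limit exceeded.
Liquid reserves cover 7,020/1,210 = 5.8 months — ≥ 2 required
DTI 47.2% is within the 45%–48% exception band; checking compensating factors.
Reserves 5.8 < 8 months; credit score 713 ≥ 700.
Compensating-factor requirement not fully met.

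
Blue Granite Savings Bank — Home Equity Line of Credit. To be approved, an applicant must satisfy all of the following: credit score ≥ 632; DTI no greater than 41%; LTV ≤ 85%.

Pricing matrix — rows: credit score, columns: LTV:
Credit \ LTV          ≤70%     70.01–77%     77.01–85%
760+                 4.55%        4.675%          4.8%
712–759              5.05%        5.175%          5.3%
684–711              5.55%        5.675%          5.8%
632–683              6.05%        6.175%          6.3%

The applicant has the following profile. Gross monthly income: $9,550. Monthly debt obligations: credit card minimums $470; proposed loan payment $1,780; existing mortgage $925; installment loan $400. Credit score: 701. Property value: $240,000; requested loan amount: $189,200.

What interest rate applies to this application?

Credit score 701 ≥ 632; Total monthly debts = (470 + 1,780 + 925 + 400) = 3,575. Debt-to-income = 3,575/9,550 = 37.4% — meets 41% limit
LTV = 189,200/240,000 = 78.8% ≤ 85%
Score 701 is in the 684–711 band; LTV 78.8% is in the 77.01–85% band → 5.8%.

5.8%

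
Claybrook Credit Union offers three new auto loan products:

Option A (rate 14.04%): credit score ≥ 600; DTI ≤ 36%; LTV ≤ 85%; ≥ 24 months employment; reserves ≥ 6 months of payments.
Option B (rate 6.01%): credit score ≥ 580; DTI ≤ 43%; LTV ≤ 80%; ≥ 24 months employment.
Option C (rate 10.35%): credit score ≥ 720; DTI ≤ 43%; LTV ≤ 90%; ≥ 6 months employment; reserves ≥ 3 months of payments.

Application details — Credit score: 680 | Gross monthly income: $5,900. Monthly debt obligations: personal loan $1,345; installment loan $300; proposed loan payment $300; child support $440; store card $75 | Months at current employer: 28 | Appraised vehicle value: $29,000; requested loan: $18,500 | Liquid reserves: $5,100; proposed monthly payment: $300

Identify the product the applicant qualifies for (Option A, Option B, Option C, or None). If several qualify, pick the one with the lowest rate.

Option B

Total debts = (1,345 + 300 + 300 + 440 + 75) = 2,460; DTI = 2,460/5,900 = 41.7%.
LTV = 18,500/29,000 = 63.8%.
Reserves = 5,100/300 = 17.0 months.
Option A: score 680 ≥ 600; DTI 41.7% > 36%; LTV 63.8% ≤ 85%; employment 28 ≥ 24 mo; reserves 17.0 ≥ 6 mo → does not qualify.
Option B: score 680 ≥ 580; DTI 41.7% ≤ 43%; LTV 63.8% ≤ 80%; employment 28 ≥ 24 mo → qualifies.
Option C: score 680 < 720; DTI 41.7% ≤ 43%; LTV 63.8% ≤ 90%; employment 28 ≥ 6 mo; reserves 17.0 ≥ 3 mo → does not qualify.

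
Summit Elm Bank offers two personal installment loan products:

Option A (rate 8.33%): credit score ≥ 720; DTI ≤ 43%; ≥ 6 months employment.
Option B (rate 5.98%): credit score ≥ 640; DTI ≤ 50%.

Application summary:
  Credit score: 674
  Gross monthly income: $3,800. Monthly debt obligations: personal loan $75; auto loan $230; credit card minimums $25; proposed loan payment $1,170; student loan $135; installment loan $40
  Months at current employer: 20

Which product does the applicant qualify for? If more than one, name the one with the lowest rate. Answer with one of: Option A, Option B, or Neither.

Option B

Total debts = (75 + 230 + 25 + 1,170 + 135 + 40) = 1,675; DTI = 1,675/3,800 = 44.1%.
Option A: score 674 < 720; DTI 44.1% > 43%; employment 20 ≥ 6 mo → does not qualify.
Option B: score 674 ≥ 640; DTI 44.1% ≤ 50% → qualifies.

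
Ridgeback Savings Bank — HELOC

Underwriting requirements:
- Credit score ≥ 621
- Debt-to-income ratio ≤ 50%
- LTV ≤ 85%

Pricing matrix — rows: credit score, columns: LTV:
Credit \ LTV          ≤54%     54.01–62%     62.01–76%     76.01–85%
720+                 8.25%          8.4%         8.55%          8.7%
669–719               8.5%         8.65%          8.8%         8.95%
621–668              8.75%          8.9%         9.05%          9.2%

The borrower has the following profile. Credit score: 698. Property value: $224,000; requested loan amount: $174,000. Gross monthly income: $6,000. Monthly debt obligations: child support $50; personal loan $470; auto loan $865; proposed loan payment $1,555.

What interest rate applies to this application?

8.95%

Credit score 698 ≥ 621; Total monthly debts = (50 + 470 + 865 + 1,555) = 2,940. DTI: 2,940 ÷ 6,000 = 49%, within the 50% cap
LTV = 174,000/224,000 = 77.7% ≤ 85%
Row: 698 falls in 669–719. Column: 77.7% falls in 76.01–85%. Rate = 8.95%.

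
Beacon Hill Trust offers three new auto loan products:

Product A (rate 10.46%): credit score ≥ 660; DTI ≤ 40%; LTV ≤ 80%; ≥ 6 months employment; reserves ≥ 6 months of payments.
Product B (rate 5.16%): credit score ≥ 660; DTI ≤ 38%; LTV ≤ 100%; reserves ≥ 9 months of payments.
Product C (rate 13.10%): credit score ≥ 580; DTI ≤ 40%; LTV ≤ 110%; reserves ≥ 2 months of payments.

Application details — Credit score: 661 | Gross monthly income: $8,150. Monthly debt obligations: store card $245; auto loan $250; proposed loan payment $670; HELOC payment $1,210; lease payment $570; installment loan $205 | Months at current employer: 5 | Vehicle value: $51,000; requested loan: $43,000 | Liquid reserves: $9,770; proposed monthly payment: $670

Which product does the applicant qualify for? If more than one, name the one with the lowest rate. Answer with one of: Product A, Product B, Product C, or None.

Total debts = (245 + 250 + 670 + 1,210 + 570 + 205) = 3,150; DTI = 3,150/8,150 = 38.7%.
LTV = 43,000/51,000 = 84.3%.
Reserves = 9,770/670 = 14.6 months.
Product A: score 661 ≥ 660; DTI 38.7% ≤ 40%; LTV 84.3% > 80%; employment 5 < 6 mo; reserves 14.6 ≥ 6 mo → does not qualify.
Product B: score 661 ≥ 660; DTI 38.7% > 38%; LTV 84.3% ≤ 100%; reserves 14.6 ≥ 9 mo → does not qualify.
Product C: score 661 ≥ 580; DTI 38.7% ≤ 40%; LTV 84.3% ≤ 110%; reserves 14.6 ≥ 2 mo → qualifies.

Product C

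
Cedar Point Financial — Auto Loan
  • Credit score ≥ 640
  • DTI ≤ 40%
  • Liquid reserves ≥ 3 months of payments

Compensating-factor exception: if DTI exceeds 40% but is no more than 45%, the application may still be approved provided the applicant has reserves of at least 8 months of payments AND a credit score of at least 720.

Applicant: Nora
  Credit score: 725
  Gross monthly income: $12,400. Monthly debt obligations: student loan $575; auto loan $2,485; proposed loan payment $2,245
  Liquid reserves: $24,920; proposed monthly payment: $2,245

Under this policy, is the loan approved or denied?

Approved

Credit score 725 ≥ 640 (meets base)
Total debts = (575 + 2,485 + 2,245) = 5,305. DTI: 5,305 ÷ 12,400 = 42.8%, over the 40% base limit.
Reserves = 24,920/2,245 = 11.1 months ≥ 3
DTI 42.8% is within the 40%–45% exception band; checking compensating factors.
Reserves 11.1 ≥ 8 months; credit score 725 ≥ 720.
Both compensating conditions met → exception applies.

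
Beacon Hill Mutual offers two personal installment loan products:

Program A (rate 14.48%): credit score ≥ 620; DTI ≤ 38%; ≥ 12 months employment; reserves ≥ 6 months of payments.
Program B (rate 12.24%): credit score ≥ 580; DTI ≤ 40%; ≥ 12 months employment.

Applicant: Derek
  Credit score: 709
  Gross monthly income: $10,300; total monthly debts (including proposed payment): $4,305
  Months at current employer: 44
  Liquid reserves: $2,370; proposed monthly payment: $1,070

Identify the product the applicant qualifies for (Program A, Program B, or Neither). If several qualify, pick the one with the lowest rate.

Neither

DTI = 4,305/10,300 = 41.8%.
Reserves = 2,370/1,070 = 2.2 months.
Program A: score 709 ≥ 620; DTI 41.8% > 38%; employment 44 ≥ 12 mo; reserves 2.2 < 6 mo → does not qualify.
Program B: score 709 ≥ 580; DTI 41.8% > 40%; employment 44 ≥ 12 mo → does not qualify.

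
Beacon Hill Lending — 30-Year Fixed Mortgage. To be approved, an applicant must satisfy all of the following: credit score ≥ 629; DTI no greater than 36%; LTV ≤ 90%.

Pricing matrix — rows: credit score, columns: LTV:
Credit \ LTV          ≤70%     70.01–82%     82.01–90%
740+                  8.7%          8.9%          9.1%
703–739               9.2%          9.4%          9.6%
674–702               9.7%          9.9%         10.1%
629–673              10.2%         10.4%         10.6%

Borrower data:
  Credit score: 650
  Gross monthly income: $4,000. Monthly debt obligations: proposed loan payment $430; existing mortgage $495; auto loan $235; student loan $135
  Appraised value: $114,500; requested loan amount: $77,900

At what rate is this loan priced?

Credit score 650 ≥ 629; Total monthly debts = (430 + 495 + 235 + 135) = 1,295. DTI = 1,295/4,000 = 32.4% ≤ 36%
Loan-to-value = 77,900/114,500 = 68% — pass (90% max)
Credit 650 → row 629–673; LTV 68% → column ≤70%. Grid cell → 10.2%.

10.2%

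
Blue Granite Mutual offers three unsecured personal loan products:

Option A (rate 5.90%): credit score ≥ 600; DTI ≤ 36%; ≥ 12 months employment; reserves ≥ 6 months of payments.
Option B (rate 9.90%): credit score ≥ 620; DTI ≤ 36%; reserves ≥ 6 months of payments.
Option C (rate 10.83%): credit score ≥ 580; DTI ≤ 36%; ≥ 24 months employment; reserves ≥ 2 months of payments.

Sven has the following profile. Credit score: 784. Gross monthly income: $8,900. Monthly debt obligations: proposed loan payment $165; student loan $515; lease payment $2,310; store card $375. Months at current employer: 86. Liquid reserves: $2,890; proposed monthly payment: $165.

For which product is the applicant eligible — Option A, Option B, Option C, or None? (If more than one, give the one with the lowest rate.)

Total debts = (165 + 515 + 2,310 + 375) = 3,365; DTI = 3,365/8,900 = 37.8%.
Reserves = 2,890/165 = 17.5 months.
Option A: score 784 ≥ 600; DTI 37.8% > 36%; employment 86 ≥ 12 mo; reserves 17.5 ≥ 6 mo → does not qualify.
Option B: score 784 ≥ 620; DTI 37.8% > 36%; reserves 17.5 ≥ 6 mo → does not qualify.
Option C: score 784 ≥ 580; DTI 37.8% > 36%; employment 86 ≥ 24 mo; reserves 17.5 ≥ 2 mo → does not qualify.

None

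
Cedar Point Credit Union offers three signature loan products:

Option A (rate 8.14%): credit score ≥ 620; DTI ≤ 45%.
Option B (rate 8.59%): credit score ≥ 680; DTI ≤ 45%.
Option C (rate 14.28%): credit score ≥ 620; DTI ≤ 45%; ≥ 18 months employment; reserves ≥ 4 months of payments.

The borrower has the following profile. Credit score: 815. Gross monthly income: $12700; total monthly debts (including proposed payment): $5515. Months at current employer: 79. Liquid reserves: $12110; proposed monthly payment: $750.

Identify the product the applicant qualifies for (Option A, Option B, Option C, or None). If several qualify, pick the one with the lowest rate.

Option A

DTI = 5,515/12,700 = 43.4%.
Reserves = 12,110/750 = 16.1 months.
Option A: score 815 ≥ 620; DTI 43.4% ≤ 45% → qualifies.
Option B: score 815 ≥ 680; DTI 43.4% ≤ 45% → qualifies.
Option C: score 815 ≥ 620; DTI 43.4% ≤ 45%; employment 79 ≥ 18 mo; reserves 16.1 ≥ 4 mo → qualifies.
Qualifying: Option A, Option B, Option C. Lowest rate is 8.14% → Option A.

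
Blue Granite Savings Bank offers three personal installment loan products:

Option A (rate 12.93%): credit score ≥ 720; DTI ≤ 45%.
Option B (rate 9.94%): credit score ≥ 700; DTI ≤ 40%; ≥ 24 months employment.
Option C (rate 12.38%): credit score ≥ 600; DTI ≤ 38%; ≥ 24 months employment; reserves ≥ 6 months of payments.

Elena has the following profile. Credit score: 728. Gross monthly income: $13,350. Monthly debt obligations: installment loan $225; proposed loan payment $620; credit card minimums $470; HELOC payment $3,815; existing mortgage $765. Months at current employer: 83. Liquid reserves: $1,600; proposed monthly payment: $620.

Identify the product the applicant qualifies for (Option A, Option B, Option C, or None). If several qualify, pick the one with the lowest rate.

Total debts = (225 + 620 + 470 + 3,815 + 765) = 5,895; DTI = 5,895/13,350 = 44.2%.
Reserves = 1,600/620 = 2.6 months.
Option A: score 728 ≥ 720; DTI 44.2% ≤ 45% → qualifies.
Option B: score 728 ≥ 700; DTI 44.2% > 40%; employment 83 ≥ 24 mo → does not qualify.
Option C: score 728 ≥ 600; DTI 44.2% > 38%; employment 83 ≥ 24 mo; reserves 2.6 < 6 mo → does not qualify.

Option A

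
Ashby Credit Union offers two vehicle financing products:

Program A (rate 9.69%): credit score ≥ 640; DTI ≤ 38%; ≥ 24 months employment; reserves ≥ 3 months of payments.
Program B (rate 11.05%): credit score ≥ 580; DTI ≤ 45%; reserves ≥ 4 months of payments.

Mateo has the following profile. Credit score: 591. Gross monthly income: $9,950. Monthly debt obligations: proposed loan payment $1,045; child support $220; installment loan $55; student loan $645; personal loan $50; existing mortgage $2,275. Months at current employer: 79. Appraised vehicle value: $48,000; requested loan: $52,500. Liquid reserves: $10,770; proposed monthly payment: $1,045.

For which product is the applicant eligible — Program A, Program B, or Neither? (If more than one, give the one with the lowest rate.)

Total debts = (1,045 + 220 + 55 + 645 + 50 + 2,275) = 4,290; DTI = 4,290/9,950 = 43.1%.
LTV = 52,500/48,000 = 109.4%.
Reserves = 10,770/1,045 = 10.3 months.
Program A: score 591 < 640; DTI 43.1% > 38%; employment 79 ≥ 24 mo; reserves 10.3 ≥ 3 mo → does not qualify.
Program B: score 591 ≥ 580; DTI 43.1% ≤ 45%; reserves 10.3 ≥ 4 mo → qualifies.

Program B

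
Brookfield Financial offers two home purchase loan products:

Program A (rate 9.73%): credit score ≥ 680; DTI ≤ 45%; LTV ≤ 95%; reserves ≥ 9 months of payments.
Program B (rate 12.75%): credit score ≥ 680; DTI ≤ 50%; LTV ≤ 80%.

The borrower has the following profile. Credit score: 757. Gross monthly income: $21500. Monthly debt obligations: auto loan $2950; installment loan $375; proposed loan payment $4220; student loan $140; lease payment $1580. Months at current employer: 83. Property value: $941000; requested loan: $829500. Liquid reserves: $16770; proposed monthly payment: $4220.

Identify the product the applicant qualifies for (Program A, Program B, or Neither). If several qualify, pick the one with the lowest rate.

Total debts = (2,950 + 375 + 4,220 + 140 + 1,580) = 9,265; DTI = 9,265/21,500 = 43.1%.
LTV = 829,500/941,000 = 88.2%.
Reserves = 16,770/4,220 = 4.0 months.
Program A: score 757 ≥ 680; DTI 43.1% ≤ 45%; LTV 88.2% ≤ 95%; reserves 4.0 < 9 mo → does not qualify.
Program B: score 757 ≥ 680; DTI 43.1% ≤ 50%; LTV 88.2% > 80% → does not qualify.

Neither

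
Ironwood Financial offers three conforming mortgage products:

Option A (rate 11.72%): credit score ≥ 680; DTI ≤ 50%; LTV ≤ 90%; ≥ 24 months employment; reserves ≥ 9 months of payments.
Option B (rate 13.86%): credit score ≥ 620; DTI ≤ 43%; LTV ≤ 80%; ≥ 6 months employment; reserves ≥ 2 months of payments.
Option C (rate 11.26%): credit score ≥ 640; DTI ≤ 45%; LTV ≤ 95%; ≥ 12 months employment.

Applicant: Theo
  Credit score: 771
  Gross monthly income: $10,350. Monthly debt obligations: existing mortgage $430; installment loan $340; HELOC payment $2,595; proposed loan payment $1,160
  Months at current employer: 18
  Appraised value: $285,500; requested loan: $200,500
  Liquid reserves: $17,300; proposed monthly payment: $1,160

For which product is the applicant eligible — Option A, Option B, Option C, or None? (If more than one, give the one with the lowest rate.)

Option C

Total debts = (430 + 340 + 2,595 + 1,160) = 4,525; DTI = 4,525/10,350 = 43.7%.
LTV = 200,500/285,500 = 70.2%.
Reserves = 17,300/1,160 = 14.9 months.
Option A: score 771 ≥ 680; DTI 43.7% ≤ 50%; LTV 70.2% ≤ 90%; employment 18 < 24 mo; reserves 14.9 ≥ 9 mo → does not qualify.
Option B: score 771 ≥ 620; DTI 43.7% > 43%; LTV 70.2% ≤ 80%; employment 18 ≥ 6 mo; reserves 14.9 ≥ 2 mo → does not qualify.
Option C: score 771 ≥ 640; DTI 43.7% ≤ 45%; LTV 70.2% ≤ 95%; employment 18 ≥ 12 mo → qualifies.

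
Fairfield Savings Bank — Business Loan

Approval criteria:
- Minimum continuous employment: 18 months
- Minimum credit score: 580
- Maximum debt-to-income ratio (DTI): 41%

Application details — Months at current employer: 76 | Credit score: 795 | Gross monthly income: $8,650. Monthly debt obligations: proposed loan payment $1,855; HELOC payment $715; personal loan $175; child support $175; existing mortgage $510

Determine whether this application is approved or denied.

Employment 76 ≥ 18 months
Credit score 795 ≥ 580 (meets)
Total monthly debts = (1,855 + 715 + 175 + 175 + 510) = 3,430. DTI = 3,430/8,650 = 39.7% ≤ 41%
All criteria satisfied.

Approved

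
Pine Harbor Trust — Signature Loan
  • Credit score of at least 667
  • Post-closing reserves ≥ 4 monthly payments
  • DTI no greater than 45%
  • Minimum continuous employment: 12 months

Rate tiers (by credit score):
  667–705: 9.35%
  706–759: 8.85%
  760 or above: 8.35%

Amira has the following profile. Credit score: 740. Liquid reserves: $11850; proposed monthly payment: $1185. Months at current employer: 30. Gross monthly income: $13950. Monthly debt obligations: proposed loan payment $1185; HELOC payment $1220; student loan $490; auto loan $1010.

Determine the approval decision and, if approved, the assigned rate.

Approved at 8.85%

Credit score 740 ≥ 667 (meets minimum)
Total monthly debts = (1,185 + 1,220 + 490 + 1,010) = 3,905. DTI: 3,905 ÷ 13,950 = 28%, within the 45% cap
Employment 30 ≥ 12 months
Reserves: 11,850 ÷ 1,185 = 10.0 months (meets 4-month minimum)
All requirements met. Score 740 falls in the 706–759 tier → 8.85%.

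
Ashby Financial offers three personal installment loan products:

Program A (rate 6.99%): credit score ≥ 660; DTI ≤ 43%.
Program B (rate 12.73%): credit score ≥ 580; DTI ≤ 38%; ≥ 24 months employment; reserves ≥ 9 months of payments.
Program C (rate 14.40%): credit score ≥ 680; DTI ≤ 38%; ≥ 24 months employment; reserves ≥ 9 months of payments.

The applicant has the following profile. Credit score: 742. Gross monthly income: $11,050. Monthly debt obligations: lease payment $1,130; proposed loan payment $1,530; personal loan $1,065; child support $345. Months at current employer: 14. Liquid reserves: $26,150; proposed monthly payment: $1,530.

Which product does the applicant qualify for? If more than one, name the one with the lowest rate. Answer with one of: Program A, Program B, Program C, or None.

Program A

Total debts = (1,130 + 1,530 + 1,065 + 345) = 4,070; DTI = 4,070/11,050 = 36.8%.
Reserves = 26,150/1,530 = 17.1 months.
Program A: score 742 ≥ 660; DTI 36.8% ≤ 43% → qualifies.
Program B: score 742 ≥ 580; DTI 36.8% ≤ 38%; employment 14 < 24 mo; reserves 17.1 ≥ 9 mo → does not qualify.
Program C: score 742 ≥ 680; DTI 36.8% ≤ 38%; employment 14 < 24 mo; reserves 17.1 ≥ 9 mo → does not qualify.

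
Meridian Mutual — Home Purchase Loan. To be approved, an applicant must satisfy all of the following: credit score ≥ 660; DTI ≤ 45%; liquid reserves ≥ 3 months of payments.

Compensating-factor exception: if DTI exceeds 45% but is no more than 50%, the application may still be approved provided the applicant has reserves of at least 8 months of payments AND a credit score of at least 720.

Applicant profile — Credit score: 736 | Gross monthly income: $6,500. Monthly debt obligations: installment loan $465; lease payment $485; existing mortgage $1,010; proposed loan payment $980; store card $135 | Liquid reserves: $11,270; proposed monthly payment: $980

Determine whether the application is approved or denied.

Approved

Credit score 736 ≥ 660 (meets base)
Total debts = (465 + 485 + 1,010 + 980 + 135) = 3,075. DTI = 3,075/6,500 = 47.3% > 45% — standard DTI limit exceeded.
Reserves: 11,270 ÷ 980 = 11.5 months (meets 3-month minimum)
DTI 47.3% is within the 45%–50% exception band; checking compensating factors.
Reserves 11.5 ≥ 8 months; credit score 736 ≥ 720.
Both override conditions satisfied; DTI exception granted.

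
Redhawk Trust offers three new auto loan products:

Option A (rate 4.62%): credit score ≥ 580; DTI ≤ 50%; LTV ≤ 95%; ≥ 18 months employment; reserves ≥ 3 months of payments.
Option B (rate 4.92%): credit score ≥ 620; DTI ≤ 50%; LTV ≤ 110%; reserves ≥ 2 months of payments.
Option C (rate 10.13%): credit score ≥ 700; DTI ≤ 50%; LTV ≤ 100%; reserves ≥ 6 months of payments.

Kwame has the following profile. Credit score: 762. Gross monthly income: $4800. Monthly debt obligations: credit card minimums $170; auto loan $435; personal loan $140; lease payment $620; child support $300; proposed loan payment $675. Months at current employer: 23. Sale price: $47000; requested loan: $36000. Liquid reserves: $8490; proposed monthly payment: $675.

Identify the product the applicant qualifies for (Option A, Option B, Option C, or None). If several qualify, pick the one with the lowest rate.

Total debts = (170 + 435 + 140 + 620 + 300 + 675) = 2,340; DTI = 2,340/4,800 = 48.8%.
LTV = 36,000/47,000 = 76.6%.
Reserves = 8,490/675 = 12.6 months.
Option A: score 762 ≥ 580; DTI 48.8% ≤ 50%; LTV 76.6% ≤ 95%; employment 23 ≥ 18 mo; reserves 12.6 ≥ 3 mo → qualifies.
Option B: score 762 ≥ 620; DTI 48.8% ≤ 50%; LTV 76.6% ≤ 110%; reserves 12.6 ≥ 2 mo → qualifies.
Option C: score 762 ≥ 700; DTI 48.8% ≤ 50%; LTV 76.6% ≤ 100%; reserves 12.6 ≥ 6 mo → qualifies.
Qualifying: Option A, Option B, Option C. Lowest rate is 4.62% → Option A.

Option A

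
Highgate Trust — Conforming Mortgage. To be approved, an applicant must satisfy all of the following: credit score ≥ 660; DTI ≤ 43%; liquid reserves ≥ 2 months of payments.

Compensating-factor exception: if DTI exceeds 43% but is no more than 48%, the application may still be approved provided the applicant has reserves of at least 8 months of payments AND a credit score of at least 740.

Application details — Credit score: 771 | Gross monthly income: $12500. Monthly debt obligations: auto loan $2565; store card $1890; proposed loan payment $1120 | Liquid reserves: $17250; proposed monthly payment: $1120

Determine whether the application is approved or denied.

Approved

Credit score 771 ≥ 660 (meets base)
Total debts = (2,565 + 1,890 + 1,120) = 5,575. DTI: 5,575 ÷ 12,500 = 44.6%, over the 43% base limit.
Reserves: 17,250 ÷ 1,120 = 15.4 months (meets 2-month minimum)
DTI 44.6% is within the 43%–48% exception band; checking compensating factors.
Override check — reserves: 15.4 mo (ok); score: 771 (ok).
Both override conditions satisfied; DTI exception granted.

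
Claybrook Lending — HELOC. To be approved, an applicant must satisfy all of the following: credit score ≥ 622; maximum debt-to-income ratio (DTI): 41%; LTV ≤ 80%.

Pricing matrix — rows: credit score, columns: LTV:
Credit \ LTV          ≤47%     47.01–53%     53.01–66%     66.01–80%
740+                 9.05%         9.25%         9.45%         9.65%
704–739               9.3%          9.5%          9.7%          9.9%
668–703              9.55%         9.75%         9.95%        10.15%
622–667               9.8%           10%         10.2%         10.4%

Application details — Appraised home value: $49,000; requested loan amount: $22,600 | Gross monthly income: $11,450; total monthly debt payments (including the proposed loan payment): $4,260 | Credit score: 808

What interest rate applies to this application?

9.05%

Credit score 808 ≥ 622; DTI: 4,260 ÷ 11,450 = 37.2%, within the 41% cap
LTV: 22,600 ÷ 49,000 = 46.1%, within 80% cap
Row: 808 falls in 740+. Column: 46.1% falls in ≤47%. Rate = 9.05%.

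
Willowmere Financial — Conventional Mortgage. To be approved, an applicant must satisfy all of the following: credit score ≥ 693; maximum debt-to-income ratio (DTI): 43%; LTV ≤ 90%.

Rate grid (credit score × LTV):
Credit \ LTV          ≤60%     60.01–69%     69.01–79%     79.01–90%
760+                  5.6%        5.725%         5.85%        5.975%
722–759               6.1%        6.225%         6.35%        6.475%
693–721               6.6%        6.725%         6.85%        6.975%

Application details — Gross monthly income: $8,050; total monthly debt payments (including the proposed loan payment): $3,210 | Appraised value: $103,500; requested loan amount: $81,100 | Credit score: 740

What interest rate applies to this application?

Credit score 740 ≥ 693; DTI = 3,210/8,050 = 39.9% ≤ 43%
LTV: 81,100 ÷ 103,500 = 78.4%, within 90% cap
Credit 740 → row 722–759; LTV 78.4% → column 69.01–79%. Grid cell → 6.35%.

6.35%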